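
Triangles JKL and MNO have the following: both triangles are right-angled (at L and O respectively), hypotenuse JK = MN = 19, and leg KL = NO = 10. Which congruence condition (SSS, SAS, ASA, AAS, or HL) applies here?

The given information provides:
both triangles are right-angled (at L and O respectively), hypotenuse JK = MN = 19, and leg KL = NO = 10
This matches the HL congruence theorem.
The hypotenuse and one leg of two right triangles are equal (Hypotenuse-Leg).

HL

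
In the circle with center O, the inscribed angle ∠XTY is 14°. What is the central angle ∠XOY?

The inscribed angle theorem states that a central angle is always twice any inscribed angle that subtends the same arc.
Since the inscribed angle is 14°, the central angle = 2 × 14° = 28°.

28°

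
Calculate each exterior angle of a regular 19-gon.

Each exterior angle of a regular n-gon is 360 / n.
For n = 19: 360 / 19 = 360/19 degrees.

360/19 degrees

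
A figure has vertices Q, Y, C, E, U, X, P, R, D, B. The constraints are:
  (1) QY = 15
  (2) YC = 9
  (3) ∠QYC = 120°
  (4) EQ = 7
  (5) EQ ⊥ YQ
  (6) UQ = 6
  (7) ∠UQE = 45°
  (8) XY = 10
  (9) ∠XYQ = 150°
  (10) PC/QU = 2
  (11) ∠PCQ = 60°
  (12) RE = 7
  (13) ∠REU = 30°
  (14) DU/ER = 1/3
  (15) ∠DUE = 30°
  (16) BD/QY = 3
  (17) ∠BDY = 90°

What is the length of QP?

From the given relations: PC = 2·QU = 2·6 = 12.
Step 1: By the law of cosines on triangle CYQ: CQ² = 9² + 15² − 2·9·15·cos(120°) = 441, so CQ = 21.
Step 2: By the law of cosines on triangle QCP: QP² = 21² + 12² − 2·21·12·cos(60°) = 333, so QP = 3·√37.

Therefore, the length of QP = 3·√37.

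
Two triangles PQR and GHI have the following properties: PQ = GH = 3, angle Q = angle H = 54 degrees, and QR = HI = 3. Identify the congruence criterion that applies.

The given information provides:
PQ = GH = 3, angle Q = angle H = 54 degrees, and QR = HI = 3
This matches the SAS congruence theorem.
Two pairs of corresponding sides and the included angle are equal (Side-Angle-Side).

SAS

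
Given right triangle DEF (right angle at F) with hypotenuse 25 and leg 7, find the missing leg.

EF = sqrt(25^2 - 7^2) = sqrt(576) = 24

24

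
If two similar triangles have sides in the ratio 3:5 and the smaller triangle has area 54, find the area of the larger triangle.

Area ratio = (3/5)^2 = 9/25. Area of the larger triangle = 54 * 25/9 = 150.

150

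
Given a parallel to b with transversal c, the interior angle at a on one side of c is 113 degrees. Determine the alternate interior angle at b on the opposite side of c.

Alternate interior angles lie on opposite sides of the transversal, between the parallel lines.
By the alternate interior angle theorem, they are equal: 113 degrees.

113 degrees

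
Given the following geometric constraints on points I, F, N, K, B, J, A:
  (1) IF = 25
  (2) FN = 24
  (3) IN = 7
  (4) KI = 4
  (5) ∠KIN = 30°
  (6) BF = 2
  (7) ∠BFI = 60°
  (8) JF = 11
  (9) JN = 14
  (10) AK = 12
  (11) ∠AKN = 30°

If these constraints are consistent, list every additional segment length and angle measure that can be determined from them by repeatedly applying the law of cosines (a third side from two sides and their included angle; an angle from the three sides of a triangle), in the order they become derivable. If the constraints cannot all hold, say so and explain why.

The constraints are consistent. Derivable facts, in order:
After 1 step:
- IB ≈ 24.06
- NK ≈ 4.06
- ∠FIN = 73.74°
- ∠FJN = 147.24°
- ∠FNI = 90°
- ∠FNJ = 14.36°
- ∠IFN = 16.26°
- ∠JFN = 18.4°
After 2 steps:
- NA ≈ 8.72
- ∠BIF = 4.13°
- ∠FBI = 115.87°
- ∠IKN = 120.51°
- ∠INK = 29.49°
After 3 steps:
- ∠ANK = 136.53°
- ∠KAN = 13.47°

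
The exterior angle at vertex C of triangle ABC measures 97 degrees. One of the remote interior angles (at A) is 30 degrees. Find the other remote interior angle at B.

The exterior angle theorem states that an exterior angle equals the sum of the two non-adjacent interior angles.
So 97 = 30 + angle B, which gives angle B = 97 - 30 = 67 degrees.

67 degrees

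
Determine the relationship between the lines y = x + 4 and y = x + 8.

Slope of line 1: m1 = 1
Slope of line 2: m2 = 1
Since m1 = m2 = 1, the lines are parallel.

Parallel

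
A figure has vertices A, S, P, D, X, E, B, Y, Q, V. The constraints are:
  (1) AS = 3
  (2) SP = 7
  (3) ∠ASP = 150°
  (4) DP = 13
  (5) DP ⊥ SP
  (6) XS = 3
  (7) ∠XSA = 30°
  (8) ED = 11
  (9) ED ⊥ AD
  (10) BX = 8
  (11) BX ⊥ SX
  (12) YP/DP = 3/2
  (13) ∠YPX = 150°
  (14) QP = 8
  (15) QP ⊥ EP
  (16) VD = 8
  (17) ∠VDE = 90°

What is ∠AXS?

Step 1: By the law of cosines on triangle XSA: XA² = 3² + 3² − 2·3·3·cos(30°) = 2.41, so XA ≈ 1.55.
Step 2: By the inverse law of cosines on triangle AXS: cos(∠AXS) = (1.55² + 3² − 3²) / (2·1.55·3) = 2.41/9.32 = 0.2588, so ∠AXS = 75°.

Therefore, the measure of angle ∠AXS = 75°.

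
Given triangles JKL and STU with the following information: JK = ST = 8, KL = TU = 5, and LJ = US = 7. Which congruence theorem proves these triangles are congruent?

The given information matches SSS: All three pairs of corresponding sides are equal (Side-Side-Side).

SSS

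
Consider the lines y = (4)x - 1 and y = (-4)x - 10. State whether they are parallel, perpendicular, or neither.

Slope of line 1: m1 = 4
Slope of line 2: m2 = -4
m1 != m2 and m1*m2 = -16 != -1. Neither.

Neither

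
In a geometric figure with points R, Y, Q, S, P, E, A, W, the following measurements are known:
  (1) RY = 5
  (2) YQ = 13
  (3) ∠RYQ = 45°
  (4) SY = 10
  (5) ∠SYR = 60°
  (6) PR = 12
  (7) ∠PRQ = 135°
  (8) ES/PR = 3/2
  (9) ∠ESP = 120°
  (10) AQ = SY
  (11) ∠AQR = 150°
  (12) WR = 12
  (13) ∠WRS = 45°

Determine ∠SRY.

Step 1: By the law of cosines on triangle RYS: RS² = 5² + 10² − 2·5·10·cos(60°) = 75, so RS = 5·√3.
Step 2: By the inverse law of cosines on triangle SRY: cos(∠SRY) = ((5·√3)² + 5² − 10²) / (2·5·√3·5) = 0/86.6 = 0, so ∠SRY = 90°.

Therefore, the measure of angle ∠SRY = 90°.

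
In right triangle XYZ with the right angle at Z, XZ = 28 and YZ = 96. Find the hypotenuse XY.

In a right triangle, the square of the hypotenuse equals the sum of the squares of the two legs.
The legs are 28 and 96, so the hypotenuse = sqrt(784 + 9216) = sqrt(10000) = 100.

100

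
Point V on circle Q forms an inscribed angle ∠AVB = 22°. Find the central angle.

The inscribed angle theorem states that a central angle is always twice any inscribed angle that subtends the same arc.
Since the inscribed angle is 22°, the central angle = 2 × 22° = 44°.

44°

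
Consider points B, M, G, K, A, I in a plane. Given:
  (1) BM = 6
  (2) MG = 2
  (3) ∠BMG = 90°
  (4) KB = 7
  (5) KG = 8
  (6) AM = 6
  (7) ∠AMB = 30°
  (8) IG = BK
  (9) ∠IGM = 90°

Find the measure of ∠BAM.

Step 1: By the law of cosines on triangle AMB: AB² = 6² + 6² − 2·6·6·cos(30°) = 9.65, so AB ≈ 3.11.
Step 2: By the inverse law of cosines on triangle BAM: cos(∠BAM) = (3.11² + 6² − 6²) / (2·3.11·6) = 9.65/37.27 = 0.2588, so ∠BAM = 75°.

Therefore, the measure of angle ∠BAM = 75°.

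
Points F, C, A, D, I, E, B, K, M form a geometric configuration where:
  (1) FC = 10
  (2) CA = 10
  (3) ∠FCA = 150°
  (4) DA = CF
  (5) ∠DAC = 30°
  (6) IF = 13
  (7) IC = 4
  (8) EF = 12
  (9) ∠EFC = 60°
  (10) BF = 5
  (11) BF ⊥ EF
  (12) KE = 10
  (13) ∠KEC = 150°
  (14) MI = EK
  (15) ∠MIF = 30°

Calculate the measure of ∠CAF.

Step 1: By the law of cosines on triangle ACF: AF² = 10² + 10² − 2·10·10·cos(150°) = 373.21, so AF ≈ 19.32.
Step 2: By the inverse law of cosines on triangle CAF: cos(∠CAF) = (10² + 19.32² − 10²) / (2·10·19.32) = 373.21/386.37 = 0.9659, so ∠CAF = 15°.

Therefore, the measure of angle ∠CAF = 15°.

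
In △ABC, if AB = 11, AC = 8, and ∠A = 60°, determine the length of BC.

By the law of cosines: BC^2 = AB^2 + AC^2 - 2*AB*AC*cos(A)
BC^2 = 11^2 + 8^2 - 2*11*8*cos(60°)
BC^2 = 121 + 64 - 176*(1/2)
BC^2 = 97
BC = sqrt(97)

sqrt(97)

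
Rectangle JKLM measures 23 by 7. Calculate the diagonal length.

A rectangle's diagonal splits it into two right triangles, with the diagonal as the hypotenuse.
By the Pythagorean theorem, d^2 = 23^2 + 7^2 = 578.
Therefore d = sqrt(578) = 17*sqrt(2).

17*sqrt(2)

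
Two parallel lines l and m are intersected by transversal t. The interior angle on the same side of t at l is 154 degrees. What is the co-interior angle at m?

Co-interior angles (same-side interior) formed by parallel lines and a transversal are supplementary (sum to 180 degrees).
The given angle is 154 degrees.
The co-interior angle = 180 - 154 = 26 degrees.

26 degrees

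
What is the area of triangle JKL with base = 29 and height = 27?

A triangle's area is half the area of a rectangle with the same base and height.
Area = (1/2) * 29 * 27 = 783/2.

783/2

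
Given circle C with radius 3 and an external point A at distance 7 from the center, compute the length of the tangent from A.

tangent = √(d² - r²) = √(7² - 3²) = √(49 - 9) = √40 = 2*sqrt(10)

2*sqrt(10)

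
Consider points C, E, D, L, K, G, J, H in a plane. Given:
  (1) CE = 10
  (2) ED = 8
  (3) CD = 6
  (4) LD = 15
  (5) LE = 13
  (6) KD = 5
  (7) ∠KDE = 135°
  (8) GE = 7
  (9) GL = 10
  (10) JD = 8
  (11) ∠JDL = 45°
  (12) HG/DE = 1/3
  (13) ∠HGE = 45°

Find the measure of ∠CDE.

Step 1: By the inverse law of cosines on triangle CDE: cos(∠CDE) = (6² + 8² − 10²) / (2·6·8) = 0/96 = 0, so ∠CDE = 90°.

Therefore, the measure of angle ∠CDE = 90°.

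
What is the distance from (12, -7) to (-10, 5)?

d = sqrt((-10 - 12)^2 + (5 - -7)^2)
d = sqrt(-22^2 + 12^2)
d = sqrt(484 + 144)
d = sqrt(628) = 2*sqrt(157)

2*sqrt(157)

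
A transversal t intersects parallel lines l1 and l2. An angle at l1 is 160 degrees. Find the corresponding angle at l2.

When a transversal crosses parallel lines, angles in the same position at each intersection are called corresponding angles.
These are always equal, so the answer is 160 degrees.

160 degrees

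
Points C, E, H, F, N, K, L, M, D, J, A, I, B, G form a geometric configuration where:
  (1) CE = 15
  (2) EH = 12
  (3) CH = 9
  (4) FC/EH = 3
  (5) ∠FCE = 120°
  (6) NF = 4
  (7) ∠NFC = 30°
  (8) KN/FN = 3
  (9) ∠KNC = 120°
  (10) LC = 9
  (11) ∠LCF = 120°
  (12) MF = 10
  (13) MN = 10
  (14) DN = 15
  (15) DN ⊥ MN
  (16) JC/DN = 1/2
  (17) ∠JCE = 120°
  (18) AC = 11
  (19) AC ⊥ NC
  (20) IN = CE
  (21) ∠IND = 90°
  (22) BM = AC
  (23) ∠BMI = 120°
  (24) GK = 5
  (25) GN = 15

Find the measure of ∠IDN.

From the given relations: IN = CE = 15.
Step 1: By the law of cosines on triangle DNI: DI² = 15² + 15² − 2·15·15·cos(90°) = 450, so DI = 15·√2.
Step 2: By the inverse law of cosines on triangle IDN: cos(∠IDN) = ((15·√2)² + 15² − 15²) / (2·15·√2·15) = 450/636.4 = 0.7071, so ∠IDN = 45°.

Therefore, the measure of angle ∠IDN = 45°.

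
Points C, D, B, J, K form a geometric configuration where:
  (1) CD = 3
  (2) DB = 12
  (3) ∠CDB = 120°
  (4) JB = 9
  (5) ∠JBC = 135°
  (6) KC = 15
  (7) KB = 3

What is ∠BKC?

Step 1: By the law of cosines on triangle BDC: BC² = 12² + 3² − 2·12·3·cos(120°) = 189, so BC = 3·√21.
Step 2: By the inverse law of cosines on triangle BKC: cos(∠BKC) = (3² + 15² − (3·√21)²) / (2·3·15) = 45/90 = 0.5, so ∠BKC = 60°.

Therefore, the measure of angle ∠BKC = 60°.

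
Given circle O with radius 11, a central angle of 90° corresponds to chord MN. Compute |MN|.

Chord length = 2r sin(θ/2)
= 2 × 11 × sin(90°/2)
= 2 × 11 × sin(45°)
= 11*sqrt(2)

11*sqrt(2)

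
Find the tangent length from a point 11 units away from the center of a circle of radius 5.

tangent = √(d² - r²) = √(11² - 5²) = √(121 - 25) = √96 = 4*sqrt(6)

4*sqrt(6)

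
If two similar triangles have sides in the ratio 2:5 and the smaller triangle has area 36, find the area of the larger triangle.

Area ratio = (2/5)^2 = 4/25. Area of the larger triangle = 36 * 25/4 = 225.

225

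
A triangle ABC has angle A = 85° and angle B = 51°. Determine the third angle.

The interior angles sum to 180°: angle C = 180 - 85 - 51 = 44°.
The triangle is acute (angles 85°, 51°, 44°).

44 degrees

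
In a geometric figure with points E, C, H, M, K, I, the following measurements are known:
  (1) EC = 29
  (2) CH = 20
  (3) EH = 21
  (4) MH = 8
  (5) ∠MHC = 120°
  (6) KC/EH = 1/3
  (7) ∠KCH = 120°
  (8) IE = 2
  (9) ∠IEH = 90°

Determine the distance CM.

Step 1: By the law of cosines on triangle CHM: CM² = 20² + 8² − 2·20·8·cos(120°) = 624, so CM = 4·√39.

Therefore, the length of CM = 4·√39.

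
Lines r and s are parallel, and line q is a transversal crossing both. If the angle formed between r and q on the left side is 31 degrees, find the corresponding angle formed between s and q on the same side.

Corresponding angles are equal: 31 degrees.

31 degrees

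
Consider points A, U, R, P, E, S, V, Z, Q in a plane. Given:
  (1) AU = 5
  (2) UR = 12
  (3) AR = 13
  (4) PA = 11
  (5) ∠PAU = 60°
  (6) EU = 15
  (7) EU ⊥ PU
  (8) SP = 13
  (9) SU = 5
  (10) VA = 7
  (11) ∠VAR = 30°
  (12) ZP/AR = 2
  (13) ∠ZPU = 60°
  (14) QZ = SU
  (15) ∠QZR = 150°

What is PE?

Step 1: By the law of cosines on triangle UAP: UP² = 5² + 11² − 2·5·11·cos(60°) = 91, so UP = √91.
Step 2: By the law of cosines on triangle PUE: PE² = √91² + 15² − 2·√91·15·cos(90°) = 316, so PE = 2·√79.

Therefore, the length of PE = 2·√79.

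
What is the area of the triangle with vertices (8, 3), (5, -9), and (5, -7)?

Shoelace: Area = (1/2)|8(-9--7) + 5(-7-3) + 5(3--9)| = (1/2)(6) = 3

3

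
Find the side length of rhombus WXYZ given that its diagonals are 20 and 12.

Half-diagonals are 10 and 6. side = sqrt(10^2 + 6^2) = sqrt(136) = 2*sqrt(34)

2*sqrt(34)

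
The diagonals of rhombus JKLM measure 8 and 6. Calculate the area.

Area = (8 * 6) / 2 = 48 / 2 = 24

24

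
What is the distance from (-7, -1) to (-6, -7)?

d = sqrt((1)^2 + (-6)^2) = sqrt(37)

sqrt(37)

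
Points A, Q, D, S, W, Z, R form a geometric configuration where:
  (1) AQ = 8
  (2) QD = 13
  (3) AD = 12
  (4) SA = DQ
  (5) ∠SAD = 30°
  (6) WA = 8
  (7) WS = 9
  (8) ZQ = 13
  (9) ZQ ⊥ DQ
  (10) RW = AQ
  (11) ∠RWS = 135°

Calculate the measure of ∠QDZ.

Step 1: By the law of cosines on triangle DQZ: DZ² = 13² + 13² − 2·13·13·cos(90°) = 338, so DZ = 13·√2.
Step 2: By the inverse law of cosines on triangle QDZ: cos(∠QDZ) = (13² + (13·√2)² − 13²) / (2·13·13·√2) = 338/478 = 0.7071, so ∠QDZ = 45°.

Therefore, the measure of angle ∠QDZ = 45°.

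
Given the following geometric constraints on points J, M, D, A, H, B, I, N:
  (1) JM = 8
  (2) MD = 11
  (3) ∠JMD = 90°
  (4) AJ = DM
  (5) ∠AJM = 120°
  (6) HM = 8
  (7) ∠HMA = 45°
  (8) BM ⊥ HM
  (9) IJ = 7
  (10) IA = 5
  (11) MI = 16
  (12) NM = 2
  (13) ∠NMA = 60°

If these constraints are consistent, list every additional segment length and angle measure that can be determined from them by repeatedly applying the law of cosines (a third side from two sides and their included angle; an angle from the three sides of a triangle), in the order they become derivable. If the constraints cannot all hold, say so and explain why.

These constraints are not satisfiable: by the triangle inequality in triangle JMI, (1) JM = 8 and (9) IJ = 7 force MI ≤ 8 + 7 = 15, but (11) says MI = 16. No planar figure meets all of them, so nothing further can be derived.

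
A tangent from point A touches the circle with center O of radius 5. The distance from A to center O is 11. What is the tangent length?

Let T be the point of tangency. Then OT ⊥ AT (radius ⊥ tangent).
In right triangle OTA: OA² = OT² + AT²
11² = 5² + AT²
AT² = 96, AT = 4*sqrt(6)

4*sqrt(6)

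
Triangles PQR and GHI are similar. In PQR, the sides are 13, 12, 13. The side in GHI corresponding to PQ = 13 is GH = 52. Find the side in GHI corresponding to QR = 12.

Similar triangles have proportional sides. Setting up the proportion:
GH / PQ = HI / QR
52 / 13 = HI / 12
HI = 12 * 52 / 13 = 48.

48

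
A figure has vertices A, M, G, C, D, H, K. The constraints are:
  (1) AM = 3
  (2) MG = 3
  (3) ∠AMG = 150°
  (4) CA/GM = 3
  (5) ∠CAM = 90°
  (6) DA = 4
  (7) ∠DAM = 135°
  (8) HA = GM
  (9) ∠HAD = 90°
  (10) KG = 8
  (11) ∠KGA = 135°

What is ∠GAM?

Step 1: By the law of cosines on triangle AMG: AG² = 3² + 3² − 2·3·3·cos(150°) = 33.59, so AG ≈ 5.8.
Step 2: By the inverse law of cosines on triangle GAM: cos(∠GAM) = (5.8² + 3² − 3²) / (2·5.8·3) = 33.59/34.77 = 0.9659, so ∠GAM = 15°.

Therefore, the measure of angle ∠GAM = 15°.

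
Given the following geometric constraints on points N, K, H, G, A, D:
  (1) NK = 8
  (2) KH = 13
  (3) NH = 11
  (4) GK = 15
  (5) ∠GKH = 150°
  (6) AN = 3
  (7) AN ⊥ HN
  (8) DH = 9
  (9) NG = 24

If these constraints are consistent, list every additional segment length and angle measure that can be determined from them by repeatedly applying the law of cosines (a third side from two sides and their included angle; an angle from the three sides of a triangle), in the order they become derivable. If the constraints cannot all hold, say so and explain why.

These constraints are not satisfiable: by the triangle inequality in triangle KNG, (1) NK = 8 and (4) GK = 15 force NG ≤ 8 + 15 = 23, but (9) says NG = 24. No planar figure meets all of them, so nothing further can be derived.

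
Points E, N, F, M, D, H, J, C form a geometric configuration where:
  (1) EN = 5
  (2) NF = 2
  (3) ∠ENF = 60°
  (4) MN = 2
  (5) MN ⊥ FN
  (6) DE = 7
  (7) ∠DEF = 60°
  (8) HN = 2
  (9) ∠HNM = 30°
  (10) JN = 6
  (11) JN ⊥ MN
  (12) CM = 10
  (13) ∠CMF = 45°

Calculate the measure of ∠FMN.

Step 1: By the law of cosines on triangle MNF: MF² = 2² + 2² − 2·2·2·cos(90°) = 8, so MF = 2·√2.
Step 2: By the inverse law of cosines on triangle FMN: cos(∠FMN) = ((2·√2)² + 2² − 2²) / (2·2·√2·2) = 8/11.31 = 0.7071, so ∠FMN = 45°.

Therefore, the measure of angle ∠FMN = 45°.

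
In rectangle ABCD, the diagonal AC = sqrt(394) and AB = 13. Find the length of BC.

b = sqrt(d^2 - a^2) = sqrt(394 - 169) = sqrt(225) = 15

15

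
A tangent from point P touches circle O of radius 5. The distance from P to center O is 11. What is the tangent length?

Let T be the point of tangency. Then OT ⊥ PT (radius ⊥ tangent).
In right triangle OTP: OP² = OT² + PT²
11² = 5² + PT²
PT² = 96, PT = 4*sqrt(6)

4*sqrt(6)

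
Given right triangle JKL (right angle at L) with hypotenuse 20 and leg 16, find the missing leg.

By the Pythagorean theorem: KL^2 = JK^2 - JL^2
KL^2 = 20^2 - 16^2 = 400 - 256 = 144
KL = sqrt(144) = 12

12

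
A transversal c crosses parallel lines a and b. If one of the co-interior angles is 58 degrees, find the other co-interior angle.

Co-interior angles sum to 180: 180 - 58 = 122 degrees.

122 degrees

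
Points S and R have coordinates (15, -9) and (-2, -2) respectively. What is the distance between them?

d = sqrt((-2 - 15)^2 + (-2 - -9)^2)
d = sqrt(-17^2 + 7^2)
d = sqrt(289 + 49)
d = sqrt(338) = 13*sqrt(2)

13*sqrt(2)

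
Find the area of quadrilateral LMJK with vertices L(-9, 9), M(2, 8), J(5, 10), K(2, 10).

Shoelace: sum of cross terms = 28, Area = (1/2)|28| = 14

14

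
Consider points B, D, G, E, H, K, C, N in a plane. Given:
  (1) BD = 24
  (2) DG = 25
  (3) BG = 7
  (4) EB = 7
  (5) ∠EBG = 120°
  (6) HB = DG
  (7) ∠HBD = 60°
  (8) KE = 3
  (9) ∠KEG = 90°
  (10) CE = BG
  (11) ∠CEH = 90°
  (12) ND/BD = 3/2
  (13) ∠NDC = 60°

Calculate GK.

Step 1: By the law of cosines on triangle EBG: EG² = 7² + 7² − 2·7·7·cos(120°) = 147, so EG = 7·√3.
Step 2: By the law of cosines on triangle GEK: GK² = (7·√3)² + 3² − 2·7·√3·3·cos(90°) = 156, so GK = 2·√39.

Therefore, the length of GK = 2·√39.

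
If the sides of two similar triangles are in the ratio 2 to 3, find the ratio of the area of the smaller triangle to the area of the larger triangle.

Area ratio = (side ratio)^2 = (2/3)^2 = 4:9.

4:9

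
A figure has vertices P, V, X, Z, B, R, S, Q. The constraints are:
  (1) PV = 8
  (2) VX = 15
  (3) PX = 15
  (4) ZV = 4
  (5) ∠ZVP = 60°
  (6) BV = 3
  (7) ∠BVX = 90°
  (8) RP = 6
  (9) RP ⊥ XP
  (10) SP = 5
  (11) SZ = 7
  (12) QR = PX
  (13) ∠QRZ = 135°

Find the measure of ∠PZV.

Step 1: By the law of cosines on triangle ZVP: ZP² = 4² + 8² − 2·4·8·cos(60°) = 48, so ZP = 4·√3.
Step 2: By the inverse law of cosines on triangle PZV: cos(∠PZV) = ((4·√3)² + 4² − 8²) / (2·4·√3·4) = 0/55.43 = 0, so ∠PZV = 90°.

Therefore, the measure of angle ∠PZV = 90°.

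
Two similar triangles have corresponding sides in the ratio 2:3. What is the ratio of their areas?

Area scales with the square of linear dimensions. If every length is multiplied by 2/3, then the area is multiplied by (2/3)^2 = 4/9.
The area ratio is 4:9.

4:9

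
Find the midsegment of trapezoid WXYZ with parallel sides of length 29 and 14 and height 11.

The midsegment of a trapezoid = (base1 + base2) / 2
midsegment = (29 + 14) / 2
midsegment = 43 / 2
midsegment = 43/2

43/2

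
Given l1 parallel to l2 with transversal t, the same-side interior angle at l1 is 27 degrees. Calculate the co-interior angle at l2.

Co-interior angles sum to 180: 180 - 27 = 153 degrees.

153 degrees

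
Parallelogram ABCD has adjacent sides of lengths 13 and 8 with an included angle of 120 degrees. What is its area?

Area = 13 * 8 * sin(120°) = 104 * sqrt(3)/2 = 52*sqrt(3)

52*sqrt(3)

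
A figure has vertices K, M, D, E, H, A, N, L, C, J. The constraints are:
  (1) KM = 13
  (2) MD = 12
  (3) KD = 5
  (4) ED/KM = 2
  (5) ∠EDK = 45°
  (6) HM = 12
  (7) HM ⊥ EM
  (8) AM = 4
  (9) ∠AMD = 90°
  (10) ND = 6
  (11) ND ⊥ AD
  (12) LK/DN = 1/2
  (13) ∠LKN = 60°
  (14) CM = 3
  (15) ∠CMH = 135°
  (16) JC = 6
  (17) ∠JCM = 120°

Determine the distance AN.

Step 1: By the law of cosines on triangle DMA: DA² = 12² + 4² − 2·12·4·cos(90°) = 160, so DA = 4·√10.
Step 2: By the law of cosines on triangle ADN: AN² = (4·√10)² + 6² − 2·4·√10·6·cos(90°) = 196, so AN = 14.

Therefore, the length of AN = 14.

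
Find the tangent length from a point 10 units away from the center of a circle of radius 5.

The tangent, radius, and line from the external point to the center form a right triangle.
The right angle is where the tangent meets the radius.
By the Pythagorean theorem: tangent² + 5² = 10²
tangent² = 100 - 25 = 75
tangent = 5*sqrt(3)

5*sqrt(3)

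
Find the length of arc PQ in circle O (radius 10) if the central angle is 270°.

Arc length = 2π(10)(3/4) = 15*pi

15*pi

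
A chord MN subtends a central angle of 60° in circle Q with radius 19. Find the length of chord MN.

Drop a perpendicular from the center to the chord, bisecting both the chord and the central angle.
Each half-chord = r sin(θ/2) = 19 sin(30°).
The full chord = 2 × 19 × sin(30°) = 19.

19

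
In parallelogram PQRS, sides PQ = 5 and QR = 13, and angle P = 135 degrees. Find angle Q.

Opposite sides of a parallelogram are parallel, so consecutive angles form co-interior angles on a transversal.
Co-interior angles sum to 180°, giving angle Q = 180 - 135 = 45 degrees.

45 degrees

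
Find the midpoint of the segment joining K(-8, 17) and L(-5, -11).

M = ((x₁ + x₂)/2, (y₁ + y₂)/2)
= ((-8 + -5)/2, (17 + -11)/2)
= (-13/2, 6/2) = (-13/2, 3)

(-13/2, 3)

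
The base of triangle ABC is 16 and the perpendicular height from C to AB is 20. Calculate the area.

A triangle's area is half the area of a rectangle with the same base and height.
Area = (1/2) * 16 * 20 = 160.

160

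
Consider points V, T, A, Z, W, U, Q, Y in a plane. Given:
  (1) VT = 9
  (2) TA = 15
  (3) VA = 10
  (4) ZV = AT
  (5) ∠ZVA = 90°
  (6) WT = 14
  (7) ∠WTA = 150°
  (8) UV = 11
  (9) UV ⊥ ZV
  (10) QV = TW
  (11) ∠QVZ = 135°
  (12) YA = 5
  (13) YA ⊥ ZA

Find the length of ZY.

From the given relations: ZV = AT = 15.
Step 1: By the law of cosines on triangle ZVA: ZA² = 15² + 10² − 2·15·10·cos(90°) = 325, so ZA = 5·√13.
Step 2: By the law of cosines on triangle ZAY: ZY² = (5·√13)² + 5² − 2·5·√13·5·cos(90°) = 350, so ZY = 5·√14.

Therefore, the length of ZY = 5·√14.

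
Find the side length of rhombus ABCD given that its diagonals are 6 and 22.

Half-diagonals are 3 and 11. side = sqrt(3^2 + 11^2) = sqrt(130)

sqrt(130)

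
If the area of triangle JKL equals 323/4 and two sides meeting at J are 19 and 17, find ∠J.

Area = (1/2) * a * b * sin(C)
sin(C) = 2 * Area / (a * b)
sin(C) = 2 * 323/4 / (19 * 17)
sin(C) = 1/2
C = arcsin(1/2) = 30°
Since sin(180° - C) = sin(C), the obtuse angle 150° gives the same area, so C = 30° or C = 150°.

30° or 150°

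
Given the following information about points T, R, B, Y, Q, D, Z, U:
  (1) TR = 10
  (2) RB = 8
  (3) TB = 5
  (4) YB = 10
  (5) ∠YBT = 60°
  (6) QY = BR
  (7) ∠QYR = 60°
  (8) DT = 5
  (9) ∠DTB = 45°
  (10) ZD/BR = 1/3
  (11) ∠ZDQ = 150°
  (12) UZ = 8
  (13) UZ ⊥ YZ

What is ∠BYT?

Step 1: By the law of cosines on triangle YBT: YT² = 10² + 5² − 2·10·5·cos(60°) = 75, so YT = 5·√3.
Step 2: By the inverse law of cosines on triangle BYT: cos(∠BYT) = (10² + (5·√3)² − 5²) / (2·10·5·√3) = 150/173.21 = 0.866, so ∠BYT = 30°.

Therefore, the measure of angle ∠BYT = 30°.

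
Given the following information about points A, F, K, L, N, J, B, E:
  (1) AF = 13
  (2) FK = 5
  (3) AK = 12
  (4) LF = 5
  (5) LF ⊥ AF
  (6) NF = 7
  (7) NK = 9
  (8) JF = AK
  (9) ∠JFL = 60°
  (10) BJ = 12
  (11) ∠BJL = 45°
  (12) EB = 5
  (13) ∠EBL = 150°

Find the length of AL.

Step 1: By the law of cosines on triangle AFL: AL² = 13² + 5² − 2·13·5·cos(90°) = 194, so AL = √194.

Therefore, the length of AL = √194.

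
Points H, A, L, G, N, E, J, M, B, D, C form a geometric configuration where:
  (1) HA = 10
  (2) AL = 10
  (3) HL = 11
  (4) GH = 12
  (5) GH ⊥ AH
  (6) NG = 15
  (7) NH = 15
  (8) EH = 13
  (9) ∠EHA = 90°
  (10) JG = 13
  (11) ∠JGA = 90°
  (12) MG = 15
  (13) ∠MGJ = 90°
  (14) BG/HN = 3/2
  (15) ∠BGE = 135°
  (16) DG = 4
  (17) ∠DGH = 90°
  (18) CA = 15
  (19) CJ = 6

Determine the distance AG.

Step 1: By the law of cosines on triangle AHG: AG² = 10² + 12² − 2·10·12·cos(90°) = 244, so AG = 2·√61.

Therefore, the length of AG = 2·√61.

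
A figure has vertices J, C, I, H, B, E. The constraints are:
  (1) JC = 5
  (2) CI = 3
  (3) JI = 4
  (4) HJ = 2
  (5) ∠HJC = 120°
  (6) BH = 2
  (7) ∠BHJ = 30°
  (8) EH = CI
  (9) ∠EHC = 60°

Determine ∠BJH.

Step 1: By the law of cosines on triangle JHB: JB² = 2² + 2² − 2·2·2·cos(30°) = 1.07, so JB ≈ 1.04.
Step 2: By the inverse law of cosines on triangle BJH: cos(∠BJH) = (1.04² + 2² − 2²) / (2·1.04·2) = 1.07/4.14 = 0.2588, so ∠BJH = 75°.

Therefore, the measure of angle ∠BJH = 75°.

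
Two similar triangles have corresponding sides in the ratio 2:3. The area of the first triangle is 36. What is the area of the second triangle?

Area ratio = (2/3)^2 = 4/9. Area of the second triangle = 36 * 9/4 = 81.

81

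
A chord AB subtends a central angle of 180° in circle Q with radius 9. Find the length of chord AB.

Chord = 2(9) sin(90°) = 18

18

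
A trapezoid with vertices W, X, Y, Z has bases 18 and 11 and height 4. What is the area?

Area = (18 + 11) * 4 / 2 = 116 / 2 = 58

58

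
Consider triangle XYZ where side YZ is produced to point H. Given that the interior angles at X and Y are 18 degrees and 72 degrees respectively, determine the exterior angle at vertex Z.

By the exterior angle theorem, an exterior angle of a triangle equals the sum of the two remote interior angles.
Exterior angle = angle X + angle Y
Exterior angle = 18 + 72 = 90 degrees

90 degrees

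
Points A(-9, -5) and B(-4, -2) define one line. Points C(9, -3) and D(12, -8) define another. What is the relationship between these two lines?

Slope of line 1: m1 = (-2 - -5)/(-4 - -9) = 3/5 = 3/5
Slope of line 2: m2 = (-8 - -3)/(12 - 9) = -5/3 = -5/3
m1 * m2 = -1, so perpendicular.

Perpendicular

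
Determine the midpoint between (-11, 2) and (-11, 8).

The midpoint is the point halfway along the segment.
Move half the horizontal distance: -11 + (-11 - -11)/2 = -11 + 0/2 = -11
Move half the vertical distance: 2 + (8 - 2)/2 = 2 + 6/2 = 5
Midpoint = (-11, 5)

(-11, 5)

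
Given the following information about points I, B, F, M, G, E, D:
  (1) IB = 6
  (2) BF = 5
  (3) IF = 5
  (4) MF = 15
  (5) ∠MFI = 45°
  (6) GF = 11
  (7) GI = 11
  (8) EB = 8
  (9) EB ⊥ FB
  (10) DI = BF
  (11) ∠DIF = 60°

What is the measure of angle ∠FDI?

From the given relations: DI = BF = 5.
Step 1: By the law of cosines on triangle DIF: DF² = 5² + 5² − 2·5·5·cos(60°) = 25, so DF = 5.
Step 2: By the inverse law of cosines on triangle FDI: cos(∠FDI) = (5² + 5² − 5²) / (2·5·5) = 25/50 = 0.5, so ∠FDI = 60°.

Therefore, the measure of angle ∠FDI = 60°.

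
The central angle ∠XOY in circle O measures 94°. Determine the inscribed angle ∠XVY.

An inscribed angle intercepts an arc from a point on the circle, while the central angle intercepts the same arc from the center.
The inscribed angle is always half the central angle: 94° / 2 = 47°.

47°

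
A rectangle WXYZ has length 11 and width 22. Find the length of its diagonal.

d = sqrt(11^2 + 22^2) = sqrt(605) = 11*sqrt(5)

11*sqrt(5)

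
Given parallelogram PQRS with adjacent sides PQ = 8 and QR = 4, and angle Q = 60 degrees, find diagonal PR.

Using the law of cosines:
d^2 = 8^2 + 4^2 - 2(8)(4)cos(60 degrees)
d^2 = 64 + 16 - 64*1/2
d^2 = 48
d = 4*sqrt(3)

4*sqrt(3)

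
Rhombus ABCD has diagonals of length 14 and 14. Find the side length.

The diagonals of a rhombus bisect each other at right angles.
Half-diagonals: 14/2 = 7 and 14/2 = 7
side = sqrt(7^2 + 7^2)
side = sqrt(49 + 49)
side = sqrt(98) = 7*sqrt(2)

7*sqrt(2)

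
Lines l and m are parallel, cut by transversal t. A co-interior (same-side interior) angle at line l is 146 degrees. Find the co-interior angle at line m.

Co-interior (same-side interior) angles are between the parallel lines on the same side of the transversal.
Unlike corresponding or alternate interior angles, they are supplementary rather than equal.
So the angle = 180 - 146 = 34 degrees.

34 degrees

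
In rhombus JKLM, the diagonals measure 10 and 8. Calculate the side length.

The diagonals of a rhombus bisect each other at right angles.
Half-diagonals: 10/2 = 5 and 8/2 = 4
side = sqrt(5^2 + 4^2)
side = sqrt(25 + 16)
side = sqrt(41)

sqrt(41)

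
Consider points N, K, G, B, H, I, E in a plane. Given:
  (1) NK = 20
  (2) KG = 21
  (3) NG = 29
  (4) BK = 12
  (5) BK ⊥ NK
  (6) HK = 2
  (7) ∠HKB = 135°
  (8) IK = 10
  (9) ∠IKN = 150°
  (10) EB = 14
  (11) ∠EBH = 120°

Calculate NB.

Step 1: By the law of cosines on triangle NKB: NB² = 20² + 12² − 2·20·12·cos(90°) = 544, so NB = 4·√34.

Therefore, the length of NB = 4·√34.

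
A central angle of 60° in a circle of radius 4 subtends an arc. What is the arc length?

The full circumference is 2πr = 2π(4) = 8*pi.
The arc spans 60° out of 360°, which is a fraction of 1/6.
Arc length = 8*pi × 1/6 = 4*pi/3.

4*pi/3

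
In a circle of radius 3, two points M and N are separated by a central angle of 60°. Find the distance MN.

Drop a perpendicular from the center to the chord, bisecting both the chord and the central angle.
Each half-chord = r sin(θ/2) = 3 sin(30°).
The full chord = 2 × 3 × sin(30°) = 3.

3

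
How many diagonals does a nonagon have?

Each of the 9 vertices connects to 6 non-adjacent vertices via diagonals.
Total connections = 9 × 6 = 54, but each diagonal is counted twice.
Number of diagonals = 54 / 2 = 27.

27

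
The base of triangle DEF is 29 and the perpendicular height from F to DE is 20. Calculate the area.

Area = (1/2) * base * height
Area = (1/2) * 29 * 20
Area = 290

290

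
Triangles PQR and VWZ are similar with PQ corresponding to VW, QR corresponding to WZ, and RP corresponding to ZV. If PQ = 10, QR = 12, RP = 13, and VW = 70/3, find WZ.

Since the triangles are similar, the ratio of corresponding sides is constant.
Scale factor k = VW / PQ = 70/3 / 10 = 7/3
WZ = k * QR = 7/3 * 12 = 28

28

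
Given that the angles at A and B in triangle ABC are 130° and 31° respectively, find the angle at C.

The interior angles sum to 180°: angle C = 180 - 130 - 31 = 19°.
The triangle is obtuse (angles 130°, 31°, 19°).

19 degrees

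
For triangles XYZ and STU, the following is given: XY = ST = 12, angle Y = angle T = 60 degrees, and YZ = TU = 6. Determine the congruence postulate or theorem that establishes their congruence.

The given information provides:
XY = ST = 12, angle Y = angle T = 60 degrees, and YZ = TU = 6
This matches the SAS congruence theorem.
Two pairs of corresponding sides and the included angle are equal (Side-Angle-Side).

SAS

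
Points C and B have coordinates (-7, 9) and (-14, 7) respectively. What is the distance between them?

d = sqrt((-14 - -7)^2 + (7 - 9)^2)
d = sqrt(-7^2 + -2^2)
d = sqrt(49 + 4)
d = sqrt(53)

sqrt(53)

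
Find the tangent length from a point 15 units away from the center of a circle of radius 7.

Let T be the point of tangency. Then OT ⊥ XT (radius ⊥ tangent).
In right triangle OTX: OX² = OT² + XT²
15² = 7² + XT²
XT² = 176, XT = 4*sqrt(11)

4*sqrt(11)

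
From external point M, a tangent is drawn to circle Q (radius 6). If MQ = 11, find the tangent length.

tangent = √(d² - r²) = √(11² - 6²) = √(121 - 36) = √85 = sqrt(85)

sqrt(85)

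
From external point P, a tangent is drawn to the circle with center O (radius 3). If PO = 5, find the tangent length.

The tangent, radius, and line from the external point to the center form a right triangle.
The right angle is where the tangent meets the radius.
By the Pythagorean theorem: tangent² + 3² = 5²
tangent² = 25 - 9 = 16
tangent = 4

4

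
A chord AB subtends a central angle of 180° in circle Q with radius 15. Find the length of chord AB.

Chord length = 2r sin(θ/2)
= 2 × 15 × sin(180°/2)
= 2 × 15 × sin(90°)
= 30

30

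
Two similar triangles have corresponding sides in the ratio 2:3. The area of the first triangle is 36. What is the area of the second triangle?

Area ratio = (2/3)^2 = 4/9. Area of the second triangle = 36 * 9/4 = 81.

81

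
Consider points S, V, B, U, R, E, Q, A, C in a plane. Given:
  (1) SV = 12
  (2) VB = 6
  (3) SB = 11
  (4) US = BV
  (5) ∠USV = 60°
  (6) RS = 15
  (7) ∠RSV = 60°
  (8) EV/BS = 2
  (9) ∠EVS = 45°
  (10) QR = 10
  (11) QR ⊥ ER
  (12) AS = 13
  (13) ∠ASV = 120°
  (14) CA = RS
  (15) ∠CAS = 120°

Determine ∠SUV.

From the given relations: US = BV = 6.
Step 1: By the law of cosines on triangle USV: UV² = 6² + 12² − 2·6·12·cos(60°) = 108, so UV = 6·√3.
Step 2: By the inverse law of cosines on triangle SUV: cos(∠SUV) = (6² + (6·√3)² − 12²) / (2·6·6·√3) = 0/124.71 = 0, so ∠SUV = 90°.

Therefore, the measure of angle ∠SUV = 90°.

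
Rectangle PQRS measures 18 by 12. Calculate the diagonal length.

d = sqrt(18^2 + 12^2) = sqrt(468) = 6*sqrt(13)

6*sqrt(13)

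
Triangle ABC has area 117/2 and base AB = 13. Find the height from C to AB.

height = 2 * 117/2 / 13 = 9

9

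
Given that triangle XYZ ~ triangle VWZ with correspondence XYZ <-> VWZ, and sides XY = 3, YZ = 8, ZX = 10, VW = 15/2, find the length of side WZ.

Since the triangles are similar, the ratio of corresponding sides is constant.
Scale factor k = VW / XY = 15/2 / 3 = 5/2
WZ = k * YZ = 5/2 * 8 = 20

20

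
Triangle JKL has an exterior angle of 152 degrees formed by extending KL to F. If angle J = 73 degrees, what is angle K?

By the exterior angle theorem: exterior angle = sum of remote interior angles.
152 = 73 + angle K
angle K = 152 - 73 = 79 degrees

79 degrees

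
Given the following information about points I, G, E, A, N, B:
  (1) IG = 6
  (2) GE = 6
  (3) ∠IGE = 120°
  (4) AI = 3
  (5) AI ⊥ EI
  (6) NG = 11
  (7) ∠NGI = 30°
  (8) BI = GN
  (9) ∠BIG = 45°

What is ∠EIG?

Step 1: By the law of cosines on triangle IGE: IE² = 6² + 6² − 2·6·6·cos(120°) = 108, so IE = 6·√3.
Step 2: By the inverse law of cosines on triangle EIG: cos(∠EIG) = ((6·√3)² + 6² − 6²) / (2·6·√3·6) = 108/124.71 = 0.866, so ∠EIG = 30°.

Therefore, the measure of angle ∠EIG = 30°.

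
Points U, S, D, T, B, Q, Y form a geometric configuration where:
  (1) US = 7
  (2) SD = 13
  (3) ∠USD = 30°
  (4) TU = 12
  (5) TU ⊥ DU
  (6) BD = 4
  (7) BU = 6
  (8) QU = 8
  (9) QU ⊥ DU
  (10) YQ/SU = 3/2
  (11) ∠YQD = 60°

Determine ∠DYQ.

From the given relations: YQ = 3/2·SU = 3/2·7 ≈ 10.5.
Step 1: By the law of cosines on triangle USD: UD² = 7² + 13² − 2·7·13·cos(30°) = 60.38, so UD ≈ 7.77.
Step 2: By the law of cosines on triangle DUQ: DQ² = 7.77² + 8² − 2·7.77·8·cos(90°) = 124.38, so DQ ≈ 11.15.
Step 3: By the law of cosines on triangle YQD: YD² = 10.5² + 11.15² − 2·10.5·11.15·cos(60°) = 117.53, so YD ≈ 10.84.
Step 4: By the inverse law of cosines on triangle DYQ: cos(∠DYQ) = (10.84² + 10.5² − 11.15²) / (2·10.84·10.5) = 103.4/227.66 = 0.4542, so ∠DYQ = 62.99°.

Therefore, the measure of angle ∠DYQ = 62.99°.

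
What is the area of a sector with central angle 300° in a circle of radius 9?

Sector area = π(9²)(5/6) = 135*pi/2

135*pi/2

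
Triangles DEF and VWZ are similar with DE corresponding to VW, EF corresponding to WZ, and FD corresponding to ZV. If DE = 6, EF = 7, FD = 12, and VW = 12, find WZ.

Similar triangles have proportional sides. Setting up the proportion:
VW / DE = WZ / EF
12 / 6 = WZ / 7
WZ = 7 * 12 / 6 = 14.

14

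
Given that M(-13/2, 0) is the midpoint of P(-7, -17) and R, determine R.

Using the midpoint formula: M = ((x1 + x2)/2, (y1 + y2)/2)
We know M = (-13/2, 0) and P = (-7, -17)
For x: -13/2 = (-7 + x2)/2, so x2 = 2*-13/2 - -7 = -6
For y: 0 = (-17 + y2)/2, so y2 = 2*0 - -17 = 17
R = (-6, 17)

(-6, 17)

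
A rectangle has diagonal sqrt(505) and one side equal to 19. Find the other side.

The diagonal of a rectangle forms a right triangle with the two sides.
Rearranging the Pythagorean theorem: missing side = sqrt(d^2 - known^2).
= sqrt(505 - 361) = sqrt(144) = 12.

12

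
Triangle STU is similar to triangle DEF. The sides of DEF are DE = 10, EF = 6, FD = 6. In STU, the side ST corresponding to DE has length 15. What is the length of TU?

Since the triangles are similar, the ratio of corresponding sides is constant.
Scale factor k = ST / DE = 15 / 10 = 3/2
TU = k * EF = 3/2 * 6 = 9

9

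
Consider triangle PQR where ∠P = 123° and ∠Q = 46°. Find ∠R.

By the triangle angle sum property, the three interior angles of any triangle add up to 180°.
We know angle P = 123° and angle Q = 46°, so their sum is 169°.
Therefore angle R = 180° - 169° = 11°.

11 degrees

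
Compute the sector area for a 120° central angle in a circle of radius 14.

Sector area = π(14²)(1/3) = 196*pi/3

196*pi/3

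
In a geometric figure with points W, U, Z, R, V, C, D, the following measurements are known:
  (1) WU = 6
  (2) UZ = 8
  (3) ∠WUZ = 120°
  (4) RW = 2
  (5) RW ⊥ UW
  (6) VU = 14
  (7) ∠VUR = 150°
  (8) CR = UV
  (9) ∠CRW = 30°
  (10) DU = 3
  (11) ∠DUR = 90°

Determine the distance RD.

Step 1: By the law of cosines on triangle UWR: UR² = 6² + 2² − 2·6·2·cos(90°) = 40, so UR = 2·√10.
Step 2: By the law of cosines on triangle RUD: RD² = (2·√10)² + 3² − 2·2·√10·3·cos(90°) = 49, so RD = 7.

Therefore, the length of RD = 7.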